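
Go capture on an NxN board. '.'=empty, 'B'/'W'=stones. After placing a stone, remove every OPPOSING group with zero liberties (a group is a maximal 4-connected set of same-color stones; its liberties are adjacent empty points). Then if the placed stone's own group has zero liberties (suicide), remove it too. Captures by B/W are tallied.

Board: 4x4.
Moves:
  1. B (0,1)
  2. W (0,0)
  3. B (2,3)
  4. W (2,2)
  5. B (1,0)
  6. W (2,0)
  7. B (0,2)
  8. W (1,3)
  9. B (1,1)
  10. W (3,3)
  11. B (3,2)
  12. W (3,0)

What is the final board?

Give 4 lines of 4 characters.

Move 1: B@(0,1) -> caps B=0 W=0
Move 2: W@(0,0) -> caps B=0 W=0
Move 3: B@(2,3) -> caps B=0 W=0
Move 4: W@(2,2) -> caps B=0 W=0
Move 5: B@(1,0) -> caps B=1 W=0
Move 6: W@(2,0) -> caps B=1 W=0
Move 7: B@(0,2) -> caps B=1 W=0
Move 8: W@(1,3) -> caps B=1 W=0
Move 9: B@(1,1) -> caps B=1 W=0
Move 10: W@(3,3) -> caps B=1 W=1
Move 11: B@(3,2) -> caps B=1 W=1
Move 12: W@(3,0) -> caps B=1 W=1

Answer: .BB.
BB.W
W.W.
W.BW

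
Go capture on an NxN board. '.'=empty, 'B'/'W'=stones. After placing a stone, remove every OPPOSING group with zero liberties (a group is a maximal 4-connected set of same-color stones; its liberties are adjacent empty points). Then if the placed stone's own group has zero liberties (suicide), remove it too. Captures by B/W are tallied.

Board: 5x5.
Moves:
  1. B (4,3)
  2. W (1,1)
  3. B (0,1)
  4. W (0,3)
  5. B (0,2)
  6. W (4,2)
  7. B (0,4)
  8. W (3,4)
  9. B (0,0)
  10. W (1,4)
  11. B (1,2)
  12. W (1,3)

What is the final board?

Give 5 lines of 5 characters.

Move 1: B@(4,3) -> caps B=0 W=0
Move 2: W@(1,1) -> caps B=0 W=0
Move 3: B@(0,1) -> caps B=0 W=0
Move 4: W@(0,3) -> caps B=0 W=0
Move 5: B@(0,2) -> caps B=0 W=0
Move 6: W@(4,2) -> caps B=0 W=0
Move 7: B@(0,4) -> caps B=0 W=0
Move 8: W@(3,4) -> caps B=0 W=0
Move 9: B@(0,0) -> caps B=0 W=0
Move 10: W@(1,4) -> caps B=0 W=1
Move 11: B@(1,2) -> caps B=0 W=1
Move 12: W@(1,3) -> caps B=0 W=1

Answer: BBBW.
.WBWW
.....
....W
..WB.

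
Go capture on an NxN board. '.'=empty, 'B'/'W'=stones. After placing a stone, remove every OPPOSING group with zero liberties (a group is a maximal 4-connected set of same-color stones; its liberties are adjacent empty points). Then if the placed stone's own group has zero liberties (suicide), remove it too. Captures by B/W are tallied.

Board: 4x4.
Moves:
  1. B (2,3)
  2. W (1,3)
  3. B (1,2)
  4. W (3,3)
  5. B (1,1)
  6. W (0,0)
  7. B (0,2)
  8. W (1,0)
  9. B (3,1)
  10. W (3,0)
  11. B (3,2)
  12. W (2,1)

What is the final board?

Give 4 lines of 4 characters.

Answer: W.B.
WBBW
.W.B
WBB.

Derivation:
Move 1: B@(2,3) -> caps B=0 W=0
Move 2: W@(1,3) -> caps B=0 W=0
Move 3: B@(1,2) -> caps B=0 W=0
Move 4: W@(3,3) -> caps B=0 W=0
Move 5: B@(1,1) -> caps B=0 W=0
Move 6: W@(0,0) -> caps B=0 W=0
Move 7: B@(0,2) -> caps B=0 W=0
Move 8: W@(1,0) -> caps B=0 W=0
Move 9: B@(3,1) -> caps B=0 W=0
Move 10: W@(3,0) -> caps B=0 W=0
Move 11: B@(3,2) -> caps B=1 W=0
Move 12: W@(2,1) -> caps B=1 W=0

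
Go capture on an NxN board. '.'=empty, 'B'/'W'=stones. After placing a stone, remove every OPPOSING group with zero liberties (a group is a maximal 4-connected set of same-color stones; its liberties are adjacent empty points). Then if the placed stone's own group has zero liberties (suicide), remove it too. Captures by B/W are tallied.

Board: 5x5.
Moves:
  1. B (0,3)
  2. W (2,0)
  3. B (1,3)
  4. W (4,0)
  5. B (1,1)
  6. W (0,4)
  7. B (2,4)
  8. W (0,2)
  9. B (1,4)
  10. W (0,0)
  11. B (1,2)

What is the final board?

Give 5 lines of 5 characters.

Answer: W.WB.
.BBBB
W...B
.....
W....

Derivation:
Move 1: B@(0,3) -> caps B=0 W=0
Move 2: W@(2,0) -> caps B=0 W=0
Move 3: B@(1,3) -> caps B=0 W=0
Move 4: W@(4,0) -> caps B=0 W=0
Move 5: B@(1,1) -> caps B=0 W=0
Move 6: W@(0,4) -> caps B=0 W=0
Move 7: B@(2,4) -> caps B=0 W=0
Move 8: W@(0,2) -> caps B=0 W=0
Move 9: B@(1,4) -> caps B=1 W=0
Move 10: W@(0,0) -> caps B=1 W=0
Move 11: B@(1,2) -> caps B=1 W=0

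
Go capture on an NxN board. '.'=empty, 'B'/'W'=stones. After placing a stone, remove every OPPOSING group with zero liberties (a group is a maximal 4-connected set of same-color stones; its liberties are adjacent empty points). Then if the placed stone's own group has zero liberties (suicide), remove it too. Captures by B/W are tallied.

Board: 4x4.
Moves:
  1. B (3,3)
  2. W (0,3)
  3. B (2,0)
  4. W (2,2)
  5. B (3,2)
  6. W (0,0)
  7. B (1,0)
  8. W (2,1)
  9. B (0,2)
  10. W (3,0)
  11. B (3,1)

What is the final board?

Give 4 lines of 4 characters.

Move 1: B@(3,3) -> caps B=0 W=0
Move 2: W@(0,3) -> caps B=0 W=0
Move 3: B@(2,0) -> caps B=0 W=0
Move 4: W@(2,2) -> caps B=0 W=0
Move 5: B@(3,2) -> caps B=0 W=0
Move 6: W@(0,0) -> caps B=0 W=0
Move 7: B@(1,0) -> caps B=0 W=0
Move 8: W@(2,1) -> caps B=0 W=0
Move 9: B@(0,2) -> caps B=0 W=0
Move 10: W@(3,0) -> caps B=0 W=0
Move 11: B@(3,1) -> caps B=1 W=0

Answer: W.BW
B...
BWW.
.BBB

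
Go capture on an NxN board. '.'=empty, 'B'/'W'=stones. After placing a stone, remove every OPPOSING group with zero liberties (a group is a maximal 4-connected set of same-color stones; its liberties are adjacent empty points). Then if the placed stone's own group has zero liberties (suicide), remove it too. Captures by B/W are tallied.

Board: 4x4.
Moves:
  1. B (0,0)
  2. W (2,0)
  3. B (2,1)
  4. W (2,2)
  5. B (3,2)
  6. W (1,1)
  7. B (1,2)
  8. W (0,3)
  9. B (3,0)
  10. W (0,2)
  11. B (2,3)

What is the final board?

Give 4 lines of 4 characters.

Answer: B.WW
.WB.
WB.B
B.B.

Derivation:
Move 1: B@(0,0) -> caps B=0 W=0
Move 2: W@(2,0) -> caps B=0 W=0
Move 3: B@(2,1) -> caps B=0 W=0
Move 4: W@(2,2) -> caps B=0 W=0
Move 5: B@(3,2) -> caps B=0 W=0
Move 6: W@(1,1) -> caps B=0 W=0
Move 7: B@(1,2) -> caps B=0 W=0
Move 8: W@(0,3) -> caps B=0 W=0
Move 9: B@(3,0) -> caps B=0 W=0
Move 10: W@(0,2) -> caps B=0 W=0
Move 11: B@(2,3) -> caps B=1 W=0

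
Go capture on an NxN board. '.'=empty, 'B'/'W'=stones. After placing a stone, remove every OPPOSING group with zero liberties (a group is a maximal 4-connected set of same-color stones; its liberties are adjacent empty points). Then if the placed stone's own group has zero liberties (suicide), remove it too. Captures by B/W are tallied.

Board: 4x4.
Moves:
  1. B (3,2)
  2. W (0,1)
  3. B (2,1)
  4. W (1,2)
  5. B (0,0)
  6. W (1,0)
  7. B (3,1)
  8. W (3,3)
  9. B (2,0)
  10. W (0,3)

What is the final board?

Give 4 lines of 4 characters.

Move 1: B@(3,2) -> caps B=0 W=0
Move 2: W@(0,1) -> caps B=0 W=0
Move 3: B@(2,1) -> caps B=0 W=0
Move 4: W@(1,2) -> caps B=0 W=0
Move 5: B@(0,0) -> caps B=0 W=0
Move 6: W@(1,0) -> caps B=0 W=1
Move 7: B@(3,1) -> caps B=0 W=1
Move 8: W@(3,3) -> caps B=0 W=1
Move 9: B@(2,0) -> caps B=0 W=1
Move 10: W@(0,3) -> caps B=0 W=1

Answer: .W.W
W.W.
BB..
.BBW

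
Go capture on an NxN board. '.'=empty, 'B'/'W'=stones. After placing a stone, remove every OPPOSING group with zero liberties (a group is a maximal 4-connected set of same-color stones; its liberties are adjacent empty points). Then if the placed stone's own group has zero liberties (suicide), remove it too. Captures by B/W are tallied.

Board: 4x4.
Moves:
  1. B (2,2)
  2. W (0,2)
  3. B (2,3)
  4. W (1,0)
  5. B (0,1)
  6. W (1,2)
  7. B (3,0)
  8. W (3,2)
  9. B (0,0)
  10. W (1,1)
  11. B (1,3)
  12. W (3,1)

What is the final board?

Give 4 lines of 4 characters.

Answer: ..W.
WWWB
..BB
BWW.

Derivation:
Move 1: B@(2,2) -> caps B=0 W=0
Move 2: W@(0,2) -> caps B=0 W=0
Move 3: B@(2,3) -> caps B=0 W=0
Move 4: W@(1,0) -> caps B=0 W=0
Move 5: B@(0,1) -> caps B=0 W=0
Move 6: W@(1,2) -> caps B=0 W=0
Move 7: B@(3,0) -> caps B=0 W=0
Move 8: W@(3,2) -> caps B=0 W=0
Move 9: B@(0,0) -> caps B=0 W=0
Move 10: W@(1,1) -> caps B=0 W=2
Move 11: B@(1,3) -> caps B=0 W=2
Move 12: W@(3,1) -> caps B=0 W=2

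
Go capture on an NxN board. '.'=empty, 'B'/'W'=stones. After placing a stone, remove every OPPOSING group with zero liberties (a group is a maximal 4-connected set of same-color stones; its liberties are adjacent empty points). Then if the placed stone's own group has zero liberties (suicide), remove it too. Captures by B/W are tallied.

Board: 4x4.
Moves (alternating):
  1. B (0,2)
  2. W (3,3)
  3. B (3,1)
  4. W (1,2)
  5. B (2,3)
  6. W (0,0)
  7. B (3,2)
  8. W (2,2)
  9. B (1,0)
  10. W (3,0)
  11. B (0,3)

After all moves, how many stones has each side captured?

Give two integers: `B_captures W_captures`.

Move 1: B@(0,2) -> caps B=0 W=0
Move 2: W@(3,3) -> caps B=0 W=0
Move 3: B@(3,1) -> caps B=0 W=0
Move 4: W@(1,2) -> caps B=0 W=0
Move 5: B@(2,3) -> caps B=0 W=0
Move 6: W@(0,0) -> caps B=0 W=0
Move 7: B@(3,2) -> caps B=1 W=0
Move 8: W@(2,2) -> caps B=1 W=0
Move 9: B@(1,0) -> caps B=1 W=0
Move 10: W@(3,0) -> caps B=1 W=0
Move 11: B@(0,3) -> caps B=1 W=0

Answer: 1 0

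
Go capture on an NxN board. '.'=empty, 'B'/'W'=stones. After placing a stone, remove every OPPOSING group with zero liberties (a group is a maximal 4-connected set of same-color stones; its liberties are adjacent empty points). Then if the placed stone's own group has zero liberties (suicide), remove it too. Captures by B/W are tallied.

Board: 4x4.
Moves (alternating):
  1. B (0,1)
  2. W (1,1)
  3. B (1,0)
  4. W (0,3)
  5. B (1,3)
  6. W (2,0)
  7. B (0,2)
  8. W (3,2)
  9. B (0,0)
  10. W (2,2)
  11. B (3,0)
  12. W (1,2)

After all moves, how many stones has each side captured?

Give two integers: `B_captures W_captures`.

Move 1: B@(0,1) -> caps B=0 W=0
Move 2: W@(1,1) -> caps B=0 W=0
Move 3: B@(1,0) -> caps B=0 W=0
Move 4: W@(0,3) -> caps B=0 W=0
Move 5: B@(1,3) -> caps B=0 W=0
Move 6: W@(2,0) -> caps B=0 W=0
Move 7: B@(0,2) -> caps B=1 W=0
Move 8: W@(3,2) -> caps B=1 W=0
Move 9: B@(0,0) -> caps B=1 W=0
Move 10: W@(2,2) -> caps B=1 W=0
Move 11: B@(3,0) -> caps B=1 W=0
Move 12: W@(1,2) -> caps B=1 W=0

Answer: 1 0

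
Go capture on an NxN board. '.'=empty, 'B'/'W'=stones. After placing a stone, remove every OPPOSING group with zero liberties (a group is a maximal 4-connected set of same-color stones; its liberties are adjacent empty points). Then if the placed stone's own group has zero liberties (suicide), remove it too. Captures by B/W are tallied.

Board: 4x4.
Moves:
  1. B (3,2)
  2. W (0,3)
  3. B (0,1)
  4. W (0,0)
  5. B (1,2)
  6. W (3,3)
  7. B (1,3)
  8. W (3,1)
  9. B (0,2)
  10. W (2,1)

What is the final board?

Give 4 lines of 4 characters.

Answer: WBB.
..BB
.W..
.WBW

Derivation:
Move 1: B@(3,2) -> caps B=0 W=0
Move 2: W@(0,3) -> caps B=0 W=0
Move 3: B@(0,1) -> caps B=0 W=0
Move 4: W@(0,0) -> caps B=0 W=0
Move 5: B@(1,2) -> caps B=0 W=0
Move 6: W@(3,3) -> caps B=0 W=0
Move 7: B@(1,3) -> caps B=0 W=0
Move 8: W@(3,1) -> caps B=0 W=0
Move 9: B@(0,2) -> caps B=1 W=0
Move 10: W@(2,1) -> caps B=1 W=0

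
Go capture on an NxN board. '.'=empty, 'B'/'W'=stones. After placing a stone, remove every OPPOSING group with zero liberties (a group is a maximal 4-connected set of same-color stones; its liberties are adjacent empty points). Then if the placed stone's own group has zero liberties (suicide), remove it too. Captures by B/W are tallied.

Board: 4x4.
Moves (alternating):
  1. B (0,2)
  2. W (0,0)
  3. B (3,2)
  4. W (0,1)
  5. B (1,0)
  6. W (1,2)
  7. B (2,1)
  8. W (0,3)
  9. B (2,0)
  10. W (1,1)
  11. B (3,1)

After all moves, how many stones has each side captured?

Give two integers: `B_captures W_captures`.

Move 1: B@(0,2) -> caps B=0 W=0
Move 2: W@(0,0) -> caps B=0 W=0
Move 3: B@(3,2) -> caps B=0 W=0
Move 4: W@(0,1) -> caps B=0 W=0
Move 5: B@(1,0) -> caps B=0 W=0
Move 6: W@(1,2) -> caps B=0 W=0
Move 7: B@(2,1) -> caps B=0 W=0
Move 8: W@(0,3) -> caps B=0 W=1
Move 9: B@(2,0) -> caps B=0 W=1
Move 10: W@(1,1) -> caps B=0 W=1
Move 11: B@(3,1) -> caps B=0 W=1

Answer: 0 1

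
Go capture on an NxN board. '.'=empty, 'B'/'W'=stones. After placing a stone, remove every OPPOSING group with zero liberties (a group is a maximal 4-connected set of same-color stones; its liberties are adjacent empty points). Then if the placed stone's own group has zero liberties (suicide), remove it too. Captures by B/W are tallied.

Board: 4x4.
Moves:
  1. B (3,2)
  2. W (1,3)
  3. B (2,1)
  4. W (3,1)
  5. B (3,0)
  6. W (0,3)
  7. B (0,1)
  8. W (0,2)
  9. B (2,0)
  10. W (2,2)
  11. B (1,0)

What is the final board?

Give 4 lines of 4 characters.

Move 1: B@(3,2) -> caps B=0 W=0
Move 2: W@(1,3) -> caps B=0 W=0
Move 3: B@(2,1) -> caps B=0 W=0
Move 4: W@(3,1) -> caps B=0 W=0
Move 5: B@(3,0) -> caps B=1 W=0
Move 6: W@(0,3) -> caps B=1 W=0
Move 7: B@(0,1) -> caps B=1 W=0
Move 8: W@(0,2) -> caps B=1 W=0
Move 9: B@(2,0) -> caps B=1 W=0
Move 10: W@(2,2) -> caps B=1 W=0
Move 11: B@(1,0) -> caps B=1 W=0

Answer: .BWW
B..W
BBW.
B.B.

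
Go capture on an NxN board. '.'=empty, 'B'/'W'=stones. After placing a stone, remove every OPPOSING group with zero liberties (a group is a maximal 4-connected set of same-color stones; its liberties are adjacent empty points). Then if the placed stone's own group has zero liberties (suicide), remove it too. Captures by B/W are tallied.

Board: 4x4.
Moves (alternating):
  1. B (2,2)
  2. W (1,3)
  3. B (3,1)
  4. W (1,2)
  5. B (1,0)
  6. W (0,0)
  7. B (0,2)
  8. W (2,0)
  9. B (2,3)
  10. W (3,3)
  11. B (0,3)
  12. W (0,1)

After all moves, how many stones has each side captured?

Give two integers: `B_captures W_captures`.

Move 1: B@(2,2) -> caps B=0 W=0
Move 2: W@(1,3) -> caps B=0 W=0
Move 3: B@(3,1) -> caps B=0 W=0
Move 4: W@(1,2) -> caps B=0 W=0
Move 5: B@(1,0) -> caps B=0 W=0
Move 6: W@(0,0) -> caps B=0 W=0
Move 7: B@(0,2) -> caps B=0 W=0
Move 8: W@(2,0) -> caps B=0 W=0
Move 9: B@(2,3) -> caps B=0 W=0
Move 10: W@(3,3) -> caps B=0 W=0
Move 11: B@(0,3) -> caps B=0 W=0
Move 12: W@(0,1) -> caps B=0 W=2

Answer: 0 2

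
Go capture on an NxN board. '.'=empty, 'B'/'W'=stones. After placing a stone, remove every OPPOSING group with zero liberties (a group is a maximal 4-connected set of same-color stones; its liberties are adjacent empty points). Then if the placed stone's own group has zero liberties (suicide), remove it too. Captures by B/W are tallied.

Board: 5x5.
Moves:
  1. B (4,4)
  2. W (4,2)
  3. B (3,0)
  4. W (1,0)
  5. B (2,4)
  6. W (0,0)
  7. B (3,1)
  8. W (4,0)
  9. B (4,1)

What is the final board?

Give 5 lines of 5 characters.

Move 1: B@(4,4) -> caps B=0 W=0
Move 2: W@(4,2) -> caps B=0 W=0
Move 3: B@(3,0) -> caps B=0 W=0
Move 4: W@(1,0) -> caps B=0 W=0
Move 5: B@(2,4) -> caps B=0 W=0
Move 6: W@(0,0) -> caps B=0 W=0
Move 7: B@(3,1) -> caps B=0 W=0
Move 8: W@(4,0) -> caps B=0 W=0
Move 9: B@(4,1) -> caps B=1 W=0

Answer: W....
W....
....B
BB...
.BW.B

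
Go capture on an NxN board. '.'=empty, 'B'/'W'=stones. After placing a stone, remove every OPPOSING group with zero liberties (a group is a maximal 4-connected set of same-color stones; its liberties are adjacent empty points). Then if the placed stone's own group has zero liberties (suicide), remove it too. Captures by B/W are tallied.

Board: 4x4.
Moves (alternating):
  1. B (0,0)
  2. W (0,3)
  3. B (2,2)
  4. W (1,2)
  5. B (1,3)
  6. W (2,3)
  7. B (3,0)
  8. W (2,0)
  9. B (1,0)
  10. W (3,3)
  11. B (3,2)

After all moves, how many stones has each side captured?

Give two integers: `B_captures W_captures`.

Answer: 0 1

Derivation:
Move 1: B@(0,0) -> caps B=0 W=0
Move 2: W@(0,3) -> caps B=0 W=0
Move 3: B@(2,2) -> caps B=0 W=0
Move 4: W@(1,2) -> caps B=0 W=0
Move 5: B@(1,3) -> caps B=0 W=0
Move 6: W@(2,3) -> caps B=0 W=1
Move 7: B@(3,0) -> caps B=0 W=1
Move 8: W@(2,0) -> caps B=0 W=1
Move 9: B@(1,0) -> caps B=0 W=1
Move 10: W@(3,3) -> caps B=0 W=1
Move 11: B@(3,2) -> caps B=0 W=1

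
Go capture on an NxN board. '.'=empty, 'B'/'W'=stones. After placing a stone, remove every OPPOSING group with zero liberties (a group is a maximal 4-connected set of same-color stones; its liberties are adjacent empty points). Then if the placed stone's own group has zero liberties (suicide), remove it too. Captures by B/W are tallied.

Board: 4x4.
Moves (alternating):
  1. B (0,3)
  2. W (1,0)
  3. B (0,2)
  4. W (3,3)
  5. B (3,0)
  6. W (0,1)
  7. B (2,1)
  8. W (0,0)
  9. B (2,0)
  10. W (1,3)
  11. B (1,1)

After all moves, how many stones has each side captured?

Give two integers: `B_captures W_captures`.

Answer: 3 0

Derivation:
Move 1: B@(0,3) -> caps B=0 W=0
Move 2: W@(1,0) -> caps B=0 W=0
Move 3: B@(0,2) -> caps B=0 W=0
Move 4: W@(3,3) -> caps B=0 W=0
Move 5: B@(3,0) -> caps B=0 W=0
Move 6: W@(0,1) -> caps B=0 W=0
Move 7: B@(2,1) -> caps B=0 W=0
Move 8: W@(0,0) -> caps B=0 W=0
Move 9: B@(2,0) -> caps B=0 W=0
Move 10: W@(1,3) -> caps B=0 W=0
Move 11: B@(1,1) -> caps B=3 W=0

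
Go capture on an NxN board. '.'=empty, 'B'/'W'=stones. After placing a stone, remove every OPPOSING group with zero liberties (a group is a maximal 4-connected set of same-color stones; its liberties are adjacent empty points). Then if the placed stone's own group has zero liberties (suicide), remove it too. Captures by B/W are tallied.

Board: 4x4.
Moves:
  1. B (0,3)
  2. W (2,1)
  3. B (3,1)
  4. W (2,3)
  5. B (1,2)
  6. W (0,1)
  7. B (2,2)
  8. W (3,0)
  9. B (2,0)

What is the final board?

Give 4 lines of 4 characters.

Move 1: B@(0,3) -> caps B=0 W=0
Move 2: W@(2,1) -> caps B=0 W=0
Move 3: B@(3,1) -> caps B=0 W=0
Move 4: W@(2,3) -> caps B=0 W=0
Move 5: B@(1,2) -> caps B=0 W=0
Move 6: W@(0,1) -> caps B=0 W=0
Move 7: B@(2,2) -> caps B=0 W=0
Move 8: W@(3,0) -> caps B=0 W=0
Move 9: B@(2,0) -> caps B=1 W=0

Answer: .W.B
..B.
BWBW
.B..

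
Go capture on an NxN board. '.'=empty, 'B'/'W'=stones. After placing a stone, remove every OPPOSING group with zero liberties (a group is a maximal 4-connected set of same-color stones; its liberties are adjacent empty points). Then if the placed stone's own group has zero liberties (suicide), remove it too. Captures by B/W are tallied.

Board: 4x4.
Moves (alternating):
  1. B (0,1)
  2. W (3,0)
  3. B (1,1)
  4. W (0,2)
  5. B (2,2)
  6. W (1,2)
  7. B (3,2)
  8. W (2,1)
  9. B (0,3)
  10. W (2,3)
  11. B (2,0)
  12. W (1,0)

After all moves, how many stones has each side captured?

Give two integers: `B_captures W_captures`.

Move 1: B@(0,1) -> caps B=0 W=0
Move 2: W@(3,0) -> caps B=0 W=0
Move 3: B@(1,1) -> caps B=0 W=0
Move 4: W@(0,2) -> caps B=0 W=0
Move 5: B@(2,2) -> caps B=0 W=0
Move 6: W@(1,2) -> caps B=0 W=0
Move 7: B@(3,2) -> caps B=0 W=0
Move 8: W@(2,1) -> caps B=0 W=0
Move 9: B@(0,3) -> caps B=0 W=0
Move 10: W@(2,3) -> caps B=0 W=0
Move 11: B@(2,0) -> caps B=0 W=0
Move 12: W@(1,0) -> caps B=0 W=1

Answer: 0 1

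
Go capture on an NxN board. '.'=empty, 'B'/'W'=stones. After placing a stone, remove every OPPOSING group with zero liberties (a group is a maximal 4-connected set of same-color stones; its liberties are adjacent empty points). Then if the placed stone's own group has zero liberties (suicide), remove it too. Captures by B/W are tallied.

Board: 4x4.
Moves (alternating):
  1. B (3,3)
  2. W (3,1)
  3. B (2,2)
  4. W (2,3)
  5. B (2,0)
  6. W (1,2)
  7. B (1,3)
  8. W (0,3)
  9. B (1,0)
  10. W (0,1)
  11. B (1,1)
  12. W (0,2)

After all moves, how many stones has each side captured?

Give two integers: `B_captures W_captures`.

Answer: 1 0

Derivation:
Move 1: B@(3,3) -> caps B=0 W=0
Move 2: W@(3,1) -> caps B=0 W=0
Move 3: B@(2,2) -> caps B=0 W=0
Move 4: W@(2,3) -> caps B=0 W=0
Move 5: B@(2,0) -> caps B=0 W=0
Move 6: W@(1,2) -> caps B=0 W=0
Move 7: B@(1,3) -> caps B=1 W=0
Move 8: W@(0,3) -> caps B=1 W=0
Move 9: B@(1,0) -> caps B=1 W=0
Move 10: W@(0,1) -> caps B=1 W=0
Move 11: B@(1,1) -> caps B=1 W=0
Move 12: W@(0,2) -> caps B=1 W=0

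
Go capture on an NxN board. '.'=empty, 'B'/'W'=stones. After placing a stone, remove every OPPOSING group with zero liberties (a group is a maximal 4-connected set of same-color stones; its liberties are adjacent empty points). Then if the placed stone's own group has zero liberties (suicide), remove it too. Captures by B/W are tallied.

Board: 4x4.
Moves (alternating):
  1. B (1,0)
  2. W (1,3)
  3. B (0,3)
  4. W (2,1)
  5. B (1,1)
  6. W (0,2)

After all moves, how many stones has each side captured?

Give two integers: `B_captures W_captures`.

Answer: 0 1

Derivation:
Move 1: B@(1,0) -> caps B=0 W=0
Move 2: W@(1,3) -> caps B=0 W=0
Move 3: B@(0,3) -> caps B=0 W=0
Move 4: W@(2,1) -> caps B=0 W=0
Move 5: B@(1,1) -> caps B=0 W=0
Move 6: W@(0,2) -> caps B=0 W=1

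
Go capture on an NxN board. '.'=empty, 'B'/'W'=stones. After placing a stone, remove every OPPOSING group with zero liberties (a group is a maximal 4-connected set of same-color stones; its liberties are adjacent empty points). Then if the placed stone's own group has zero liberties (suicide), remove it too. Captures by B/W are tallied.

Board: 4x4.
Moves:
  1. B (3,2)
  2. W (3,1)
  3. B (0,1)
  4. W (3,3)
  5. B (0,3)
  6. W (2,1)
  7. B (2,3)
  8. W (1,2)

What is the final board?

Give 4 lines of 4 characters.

Move 1: B@(3,2) -> caps B=0 W=0
Move 2: W@(3,1) -> caps B=0 W=0
Move 3: B@(0,1) -> caps B=0 W=0
Move 4: W@(3,3) -> caps B=0 W=0
Move 5: B@(0,3) -> caps B=0 W=0
Move 6: W@(2,1) -> caps B=0 W=0
Move 7: B@(2,3) -> caps B=1 W=0
Move 8: W@(1,2) -> caps B=1 W=0

Answer: .B.B
..W.
.W.B
.WB.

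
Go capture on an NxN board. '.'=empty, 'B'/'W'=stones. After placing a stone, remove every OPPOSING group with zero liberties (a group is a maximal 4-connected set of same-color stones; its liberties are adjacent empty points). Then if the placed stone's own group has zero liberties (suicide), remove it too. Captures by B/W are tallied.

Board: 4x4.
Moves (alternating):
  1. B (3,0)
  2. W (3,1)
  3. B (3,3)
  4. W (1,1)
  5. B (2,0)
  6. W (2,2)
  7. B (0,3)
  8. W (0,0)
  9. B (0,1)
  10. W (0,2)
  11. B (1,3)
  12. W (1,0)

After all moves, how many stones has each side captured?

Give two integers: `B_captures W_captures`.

Answer: 0 1

Derivation:
Move 1: B@(3,0) -> caps B=0 W=0
Move 2: W@(3,1) -> caps B=0 W=0
Move 3: B@(3,3) -> caps B=0 W=0
Move 4: W@(1,1) -> caps B=0 W=0
Move 5: B@(2,0) -> caps B=0 W=0
Move 6: W@(2,2) -> caps B=0 W=0
Move 7: B@(0,3) -> caps B=0 W=0
Move 8: W@(0,0) -> caps B=0 W=0
Move 9: B@(0,1) -> caps B=0 W=0
Move 10: W@(0,2) -> caps B=0 W=1
Move 11: B@(1,3) -> caps B=0 W=1
Move 12: W@(1,0) -> caps B=0 W=1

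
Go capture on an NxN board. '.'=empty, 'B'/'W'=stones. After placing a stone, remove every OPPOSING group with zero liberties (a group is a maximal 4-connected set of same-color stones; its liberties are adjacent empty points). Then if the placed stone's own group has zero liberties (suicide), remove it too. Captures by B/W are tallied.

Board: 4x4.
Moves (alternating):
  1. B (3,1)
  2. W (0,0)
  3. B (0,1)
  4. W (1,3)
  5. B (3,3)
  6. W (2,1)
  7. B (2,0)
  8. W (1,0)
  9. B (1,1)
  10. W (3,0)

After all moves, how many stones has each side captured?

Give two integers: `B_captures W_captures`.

Answer: 2 0

Derivation:
Move 1: B@(3,1) -> caps B=0 W=0
Move 2: W@(0,0) -> caps B=0 W=0
Move 3: B@(0,1) -> caps B=0 W=0
Move 4: W@(1,3) -> caps B=0 W=0
Move 5: B@(3,3) -> caps B=0 W=0
Move 6: W@(2,1) -> caps B=0 W=0
Move 7: B@(2,0) -> caps B=0 W=0
Move 8: W@(1,0) -> caps B=0 W=0
Move 9: B@(1,1) -> caps B=2 W=0
Move 10: W@(3,0) -> caps B=2 W=0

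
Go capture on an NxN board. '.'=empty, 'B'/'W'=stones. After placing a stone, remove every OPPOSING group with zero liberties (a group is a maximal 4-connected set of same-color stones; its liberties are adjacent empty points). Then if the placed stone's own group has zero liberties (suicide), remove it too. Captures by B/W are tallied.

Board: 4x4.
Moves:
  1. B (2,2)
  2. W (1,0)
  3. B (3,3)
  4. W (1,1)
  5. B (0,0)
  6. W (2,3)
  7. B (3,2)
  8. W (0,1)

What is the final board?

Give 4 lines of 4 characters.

Answer: .W..
WW..
..BW
..BB

Derivation:
Move 1: B@(2,2) -> caps B=0 W=0
Move 2: W@(1,0) -> caps B=0 W=0
Move 3: B@(3,3) -> caps B=0 W=0
Move 4: W@(1,1) -> caps B=0 W=0
Move 5: B@(0,0) -> caps B=0 W=0
Move 6: W@(2,3) -> caps B=0 W=0
Move 7: B@(3,2) -> caps B=0 W=0
Move 8: W@(0,1) -> caps B=0 W=1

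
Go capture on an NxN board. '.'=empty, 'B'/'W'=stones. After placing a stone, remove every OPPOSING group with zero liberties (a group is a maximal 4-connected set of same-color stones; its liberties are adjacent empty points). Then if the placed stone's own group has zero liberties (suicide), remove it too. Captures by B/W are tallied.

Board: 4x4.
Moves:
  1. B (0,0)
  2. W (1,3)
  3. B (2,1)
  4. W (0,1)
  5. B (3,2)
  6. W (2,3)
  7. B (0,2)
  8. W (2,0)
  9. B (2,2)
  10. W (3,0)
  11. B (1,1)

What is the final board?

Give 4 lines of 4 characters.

Answer: B.B.
.B.W
WBBW
W.B.

Derivation:
Move 1: B@(0,0) -> caps B=0 W=0
Move 2: W@(1,3) -> caps B=0 W=0
Move 3: B@(2,1) -> caps B=0 W=0
Move 4: W@(0,1) -> caps B=0 W=0
Move 5: B@(3,2) -> caps B=0 W=0
Move 6: W@(2,3) -> caps B=0 W=0
Move 7: B@(0,2) -> caps B=0 W=0
Move 8: W@(2,0) -> caps B=0 W=0
Move 9: B@(2,2) -> caps B=0 W=0
Move 10: W@(3,0) -> caps B=0 W=0
Move 11: B@(1,1) -> caps B=1 W=0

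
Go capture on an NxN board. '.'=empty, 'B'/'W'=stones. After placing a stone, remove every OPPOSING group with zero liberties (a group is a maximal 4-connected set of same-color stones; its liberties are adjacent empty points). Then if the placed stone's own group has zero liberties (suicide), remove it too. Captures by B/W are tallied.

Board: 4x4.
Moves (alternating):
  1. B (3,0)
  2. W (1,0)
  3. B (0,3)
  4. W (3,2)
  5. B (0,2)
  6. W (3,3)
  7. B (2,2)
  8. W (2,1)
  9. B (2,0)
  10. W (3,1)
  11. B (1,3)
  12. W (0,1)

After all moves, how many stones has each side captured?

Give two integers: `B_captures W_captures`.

Answer: 0 2

Derivation:
Move 1: B@(3,0) -> caps B=0 W=0
Move 2: W@(1,0) -> caps B=0 W=0
Move 3: B@(0,3) -> caps B=0 W=0
Move 4: W@(3,2) -> caps B=0 W=0
Move 5: B@(0,2) -> caps B=0 W=0
Move 6: W@(3,3) -> caps B=0 W=0
Move 7: B@(2,2) -> caps B=0 W=0
Move 8: W@(2,1) -> caps B=0 W=0
Move 9: B@(2,0) -> caps B=0 W=0
Move 10: W@(3,1) -> caps B=0 W=2
Move 11: B@(1,3) -> caps B=0 W=2
Move 12: W@(0,1) -> caps B=0 W=2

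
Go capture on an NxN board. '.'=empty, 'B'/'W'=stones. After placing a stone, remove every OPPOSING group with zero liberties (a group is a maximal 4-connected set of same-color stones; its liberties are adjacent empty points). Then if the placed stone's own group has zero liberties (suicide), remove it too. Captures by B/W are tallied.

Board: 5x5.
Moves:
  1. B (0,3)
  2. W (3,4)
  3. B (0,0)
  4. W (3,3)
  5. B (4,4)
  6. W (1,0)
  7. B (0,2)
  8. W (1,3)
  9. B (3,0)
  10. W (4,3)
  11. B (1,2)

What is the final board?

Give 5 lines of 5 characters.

Move 1: B@(0,3) -> caps B=0 W=0
Move 2: W@(3,4) -> caps B=0 W=0
Move 3: B@(0,0) -> caps B=0 W=0
Move 4: W@(3,3) -> caps B=0 W=0
Move 5: B@(4,4) -> caps B=0 W=0
Move 6: W@(1,0) -> caps B=0 W=0
Move 7: B@(0,2) -> caps B=0 W=0
Move 8: W@(1,3) -> caps B=0 W=0
Move 9: B@(3,0) -> caps B=0 W=0
Move 10: W@(4,3) -> caps B=0 W=1
Move 11: B@(1,2) -> caps B=0 W=1

Answer: B.BB.
W.BW.
.....
B..WW
...W.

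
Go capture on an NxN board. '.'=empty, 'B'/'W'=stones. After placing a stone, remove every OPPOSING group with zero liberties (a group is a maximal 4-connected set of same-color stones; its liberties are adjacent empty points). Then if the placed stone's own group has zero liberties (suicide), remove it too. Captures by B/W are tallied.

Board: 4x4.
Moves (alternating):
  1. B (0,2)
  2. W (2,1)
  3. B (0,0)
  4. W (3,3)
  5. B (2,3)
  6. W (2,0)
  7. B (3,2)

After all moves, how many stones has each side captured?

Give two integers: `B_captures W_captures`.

Move 1: B@(0,2) -> caps B=0 W=0
Move 2: W@(2,1) -> caps B=0 W=0
Move 3: B@(0,0) -> caps B=0 W=0
Move 4: W@(3,3) -> caps B=0 W=0
Move 5: B@(2,3) -> caps B=0 W=0
Move 6: W@(2,0) -> caps B=0 W=0
Move 7: B@(3,2) -> caps B=1 W=0

Answer: 1 0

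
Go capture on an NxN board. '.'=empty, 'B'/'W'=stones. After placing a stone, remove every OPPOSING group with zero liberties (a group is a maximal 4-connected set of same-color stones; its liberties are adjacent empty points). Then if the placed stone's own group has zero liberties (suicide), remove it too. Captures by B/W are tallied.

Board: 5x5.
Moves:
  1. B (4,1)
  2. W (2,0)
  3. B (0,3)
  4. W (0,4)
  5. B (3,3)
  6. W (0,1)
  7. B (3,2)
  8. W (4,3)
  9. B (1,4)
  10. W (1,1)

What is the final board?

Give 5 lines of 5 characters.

Move 1: B@(4,1) -> caps B=0 W=0
Move 2: W@(2,0) -> caps B=0 W=0
Move 3: B@(0,3) -> caps B=0 W=0
Move 4: W@(0,4) -> caps B=0 W=0
Move 5: B@(3,3) -> caps B=0 W=0
Move 6: W@(0,1) -> caps B=0 W=0
Move 7: B@(3,2) -> caps B=0 W=0
Move 8: W@(4,3) -> caps B=0 W=0
Move 9: B@(1,4) -> caps B=1 W=0
Move 10: W@(1,1) -> caps B=1 W=0

Answer: .W.B.
.W..B
W....
..BB.
.B.W.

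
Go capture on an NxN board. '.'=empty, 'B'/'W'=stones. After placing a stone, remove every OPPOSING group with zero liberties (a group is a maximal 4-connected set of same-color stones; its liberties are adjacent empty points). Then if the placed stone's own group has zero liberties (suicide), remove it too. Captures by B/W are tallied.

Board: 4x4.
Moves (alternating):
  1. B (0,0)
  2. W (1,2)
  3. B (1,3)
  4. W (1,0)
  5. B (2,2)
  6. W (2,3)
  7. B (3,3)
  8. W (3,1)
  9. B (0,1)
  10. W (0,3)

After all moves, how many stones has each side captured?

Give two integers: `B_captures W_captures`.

Move 1: B@(0,0) -> caps B=0 W=0
Move 2: W@(1,2) -> caps B=0 W=0
Move 3: B@(1,3) -> caps B=0 W=0
Move 4: W@(1,0) -> caps B=0 W=0
Move 5: B@(2,2) -> caps B=0 W=0
Move 6: W@(2,3) -> caps B=0 W=0
Move 7: B@(3,3) -> caps B=1 W=0
Move 8: W@(3,1) -> caps B=1 W=0
Move 9: B@(0,1) -> caps B=1 W=0
Move 10: W@(0,3) -> caps B=1 W=0

Answer: 1 0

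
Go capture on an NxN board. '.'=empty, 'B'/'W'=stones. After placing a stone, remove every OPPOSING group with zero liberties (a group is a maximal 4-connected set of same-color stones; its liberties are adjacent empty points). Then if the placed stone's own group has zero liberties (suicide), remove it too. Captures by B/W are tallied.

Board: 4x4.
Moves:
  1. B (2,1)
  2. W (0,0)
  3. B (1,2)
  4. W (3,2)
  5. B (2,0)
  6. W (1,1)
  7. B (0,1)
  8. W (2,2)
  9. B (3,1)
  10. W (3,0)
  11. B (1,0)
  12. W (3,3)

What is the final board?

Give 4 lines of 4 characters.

Answer: .B..
B.B.
BBW.
.BWW

Derivation:
Move 1: B@(2,1) -> caps B=0 W=0
Move 2: W@(0,0) -> caps B=0 W=0
Move 3: B@(1,2) -> caps B=0 W=0
Move 4: W@(3,2) -> caps B=0 W=0
Move 5: B@(2,0) -> caps B=0 W=0
Move 6: W@(1,1) -> caps B=0 W=0
Move 7: B@(0,1) -> caps B=0 W=0
Move 8: W@(2,2) -> caps B=0 W=0
Move 9: B@(3,1) -> caps B=0 W=0
Move 10: W@(3,0) -> caps B=0 W=0
Move 11: B@(1,0) -> caps B=2 W=0
Move 12: W@(3,3) -> caps B=2 W=0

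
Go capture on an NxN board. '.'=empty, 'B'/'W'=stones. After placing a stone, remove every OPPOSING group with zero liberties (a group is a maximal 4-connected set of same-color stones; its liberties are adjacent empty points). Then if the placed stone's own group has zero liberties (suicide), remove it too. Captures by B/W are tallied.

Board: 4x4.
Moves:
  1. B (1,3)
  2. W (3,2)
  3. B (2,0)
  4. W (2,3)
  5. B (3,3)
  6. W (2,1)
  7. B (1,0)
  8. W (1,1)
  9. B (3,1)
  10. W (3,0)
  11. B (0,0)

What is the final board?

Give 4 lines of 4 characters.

Move 1: B@(1,3) -> caps B=0 W=0
Move 2: W@(3,2) -> caps B=0 W=0
Move 3: B@(2,0) -> caps B=0 W=0
Move 4: W@(2,3) -> caps B=0 W=0
Move 5: B@(3,3) -> caps B=0 W=0
Move 6: W@(2,1) -> caps B=0 W=0
Move 7: B@(1,0) -> caps B=0 W=0
Move 8: W@(1,1) -> caps B=0 W=0
Move 9: B@(3,1) -> caps B=0 W=0
Move 10: W@(3,0) -> caps B=0 W=1
Move 11: B@(0,0) -> caps B=0 W=1

Answer: B...
BW.B
BW.W
W.W.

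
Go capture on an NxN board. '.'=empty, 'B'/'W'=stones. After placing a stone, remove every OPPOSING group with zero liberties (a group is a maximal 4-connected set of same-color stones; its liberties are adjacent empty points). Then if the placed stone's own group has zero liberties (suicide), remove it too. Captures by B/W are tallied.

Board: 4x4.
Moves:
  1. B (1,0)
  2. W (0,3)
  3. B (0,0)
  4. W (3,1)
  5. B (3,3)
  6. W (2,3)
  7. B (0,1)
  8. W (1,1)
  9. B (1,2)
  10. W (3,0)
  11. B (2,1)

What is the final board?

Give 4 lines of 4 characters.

Move 1: B@(1,0) -> caps B=0 W=0
Move 2: W@(0,3) -> caps B=0 W=0
Move 3: B@(0,0) -> caps B=0 W=0
Move 4: W@(3,1) -> caps B=0 W=0
Move 5: B@(3,3) -> caps B=0 W=0
Move 6: W@(2,3) -> caps B=0 W=0
Move 7: B@(0,1) -> caps B=0 W=0
Move 8: W@(1,1) -> caps B=0 W=0
Move 9: B@(1,2) -> caps B=0 W=0
Move 10: W@(3,0) -> caps B=0 W=0
Move 11: B@(2,1) -> caps B=1 W=0

Answer: BB.W
B.B.
.B.W
WW.B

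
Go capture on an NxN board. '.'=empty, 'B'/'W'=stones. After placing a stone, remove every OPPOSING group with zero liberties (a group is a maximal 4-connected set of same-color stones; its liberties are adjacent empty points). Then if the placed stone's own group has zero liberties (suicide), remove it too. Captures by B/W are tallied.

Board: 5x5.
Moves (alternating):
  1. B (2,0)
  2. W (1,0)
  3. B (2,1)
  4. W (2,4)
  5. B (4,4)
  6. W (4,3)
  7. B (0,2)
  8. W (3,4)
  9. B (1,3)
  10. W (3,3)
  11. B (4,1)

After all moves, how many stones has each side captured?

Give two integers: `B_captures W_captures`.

Move 1: B@(2,0) -> caps B=0 W=0
Move 2: W@(1,0) -> caps B=0 W=0
Move 3: B@(2,1) -> caps B=0 W=0
Move 4: W@(2,4) -> caps B=0 W=0
Move 5: B@(4,4) -> caps B=0 W=0
Move 6: W@(4,3) -> caps B=0 W=0
Move 7: B@(0,2) -> caps B=0 W=0
Move 8: W@(3,4) -> caps B=0 W=1
Move 9: B@(1,3) -> caps B=0 W=1
Move 10: W@(3,3) -> caps B=0 W=1
Move 11: B@(4,1) -> caps B=0 W=1

Answer: 0 1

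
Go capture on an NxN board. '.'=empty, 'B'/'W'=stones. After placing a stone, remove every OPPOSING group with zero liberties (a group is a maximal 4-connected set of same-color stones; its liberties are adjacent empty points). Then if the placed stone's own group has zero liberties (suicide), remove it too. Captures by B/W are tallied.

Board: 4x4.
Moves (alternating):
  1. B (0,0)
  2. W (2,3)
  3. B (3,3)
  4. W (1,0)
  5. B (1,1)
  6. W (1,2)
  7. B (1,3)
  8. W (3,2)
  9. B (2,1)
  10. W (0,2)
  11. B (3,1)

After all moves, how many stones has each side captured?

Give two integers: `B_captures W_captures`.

Move 1: B@(0,0) -> caps B=0 W=0
Move 2: W@(2,3) -> caps B=0 W=0
Move 3: B@(3,3) -> caps B=0 W=0
Move 4: W@(1,0) -> caps B=0 W=0
Move 5: B@(1,1) -> caps B=0 W=0
Move 6: W@(1,2) -> caps B=0 W=0
Move 7: B@(1,3) -> caps B=0 W=0
Move 8: W@(3,2) -> caps B=0 W=1
Move 9: B@(2,1) -> caps B=0 W=1
Move 10: W@(0,2) -> caps B=0 W=1
Move 11: B@(3,1) -> caps B=0 W=1

Answer: 0 1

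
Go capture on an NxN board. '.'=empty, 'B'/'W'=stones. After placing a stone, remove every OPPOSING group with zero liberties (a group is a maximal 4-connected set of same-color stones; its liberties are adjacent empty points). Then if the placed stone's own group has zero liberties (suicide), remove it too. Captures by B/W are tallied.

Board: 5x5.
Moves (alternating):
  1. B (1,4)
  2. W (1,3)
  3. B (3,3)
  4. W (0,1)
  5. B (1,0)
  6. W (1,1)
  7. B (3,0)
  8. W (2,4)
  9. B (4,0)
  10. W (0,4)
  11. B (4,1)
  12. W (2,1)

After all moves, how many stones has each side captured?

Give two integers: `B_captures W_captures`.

Move 1: B@(1,4) -> caps B=0 W=0
Move 2: W@(1,3) -> caps B=0 W=0
Move 3: B@(3,3) -> caps B=0 W=0
Move 4: W@(0,1) -> caps B=0 W=0
Move 5: B@(1,0) -> caps B=0 W=0
Move 6: W@(1,1) -> caps B=0 W=0
Move 7: B@(3,0) -> caps B=0 W=0
Move 8: W@(2,4) -> caps B=0 W=0
Move 9: B@(4,0) -> caps B=0 W=0
Move 10: W@(0,4) -> caps B=0 W=1
Move 11: B@(4,1) -> caps B=0 W=1
Move 12: W@(2,1) -> caps B=0 W=1

Answer: 0 1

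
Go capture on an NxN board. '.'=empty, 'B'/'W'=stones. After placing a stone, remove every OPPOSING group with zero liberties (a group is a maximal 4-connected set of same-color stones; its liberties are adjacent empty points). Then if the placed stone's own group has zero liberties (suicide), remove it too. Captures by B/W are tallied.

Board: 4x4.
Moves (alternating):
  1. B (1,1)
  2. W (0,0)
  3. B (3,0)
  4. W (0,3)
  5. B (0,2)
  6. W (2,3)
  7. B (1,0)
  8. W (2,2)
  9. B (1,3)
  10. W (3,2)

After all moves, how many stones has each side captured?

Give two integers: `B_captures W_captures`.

Answer: 1 0

Derivation:
Move 1: B@(1,1) -> caps B=0 W=0
Move 2: W@(0,0) -> caps B=0 W=0
Move 3: B@(3,0) -> caps B=0 W=0
Move 4: W@(0,3) -> caps B=0 W=0
Move 5: B@(0,2) -> caps B=0 W=0
Move 6: W@(2,3) -> caps B=0 W=0
Move 7: B@(1,0) -> caps B=0 W=0
Move 8: W@(2,2) -> caps B=0 W=0
Move 9: B@(1,3) -> caps B=1 W=0
Move 10: W@(3,2) -> caps B=1 W=0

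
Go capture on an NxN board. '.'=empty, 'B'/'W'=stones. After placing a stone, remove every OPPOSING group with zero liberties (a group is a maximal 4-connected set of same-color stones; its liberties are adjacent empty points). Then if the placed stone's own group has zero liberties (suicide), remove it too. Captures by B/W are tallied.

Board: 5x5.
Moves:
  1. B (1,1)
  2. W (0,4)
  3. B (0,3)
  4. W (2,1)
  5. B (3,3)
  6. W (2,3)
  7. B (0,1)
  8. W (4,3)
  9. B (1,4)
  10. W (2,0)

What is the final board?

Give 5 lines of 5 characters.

Answer: .B.B.
.B..B
WW.W.
...B.
...W.

Derivation:
Move 1: B@(1,1) -> caps B=0 W=0
Move 2: W@(0,4) -> caps B=0 W=0
Move 3: B@(0,3) -> caps B=0 W=0
Move 4: W@(2,1) -> caps B=0 W=0
Move 5: B@(3,3) -> caps B=0 W=0
Move 6: W@(2,3) -> caps B=0 W=0
Move 7: B@(0,1) -> caps B=0 W=0
Move 8: W@(4,3) -> caps B=0 W=0
Move 9: B@(1,4) -> caps B=1 W=0
Move 10: W@(2,0) -> caps B=1 W=0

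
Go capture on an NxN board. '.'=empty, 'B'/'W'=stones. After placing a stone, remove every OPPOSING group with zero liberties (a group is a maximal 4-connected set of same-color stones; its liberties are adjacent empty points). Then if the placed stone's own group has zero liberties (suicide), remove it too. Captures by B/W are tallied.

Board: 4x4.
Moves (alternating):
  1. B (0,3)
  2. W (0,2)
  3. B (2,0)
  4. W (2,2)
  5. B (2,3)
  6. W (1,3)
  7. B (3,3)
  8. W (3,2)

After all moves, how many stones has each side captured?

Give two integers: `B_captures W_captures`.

Move 1: B@(0,3) -> caps B=0 W=0
Move 2: W@(0,2) -> caps B=0 W=0
Move 3: B@(2,0) -> caps B=0 W=0
Move 4: W@(2,2) -> caps B=0 W=0
Move 5: B@(2,3) -> caps B=0 W=0
Move 6: W@(1,3) -> caps B=0 W=1
Move 7: B@(3,3) -> caps B=0 W=1
Move 8: W@(3,2) -> caps B=0 W=3

Answer: 0 3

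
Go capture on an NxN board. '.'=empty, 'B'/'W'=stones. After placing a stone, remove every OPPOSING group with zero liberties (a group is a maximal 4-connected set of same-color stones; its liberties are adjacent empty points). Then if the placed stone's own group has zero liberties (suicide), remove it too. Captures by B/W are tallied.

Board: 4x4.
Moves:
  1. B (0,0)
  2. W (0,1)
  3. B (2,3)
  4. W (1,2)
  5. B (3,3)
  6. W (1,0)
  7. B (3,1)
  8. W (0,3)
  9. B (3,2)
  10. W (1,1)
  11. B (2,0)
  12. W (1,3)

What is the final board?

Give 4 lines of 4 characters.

Answer: .W.W
WWWW
B..B
.BBB

Derivation:
Move 1: B@(0,0) -> caps B=0 W=0
Move 2: W@(0,1) -> caps B=0 W=0
Move 3: B@(2,3) -> caps B=0 W=0
Move 4: W@(1,2) -> caps B=0 W=0
Move 5: B@(3,3) -> caps B=0 W=0
Move 6: W@(1,0) -> caps B=0 W=1
Move 7: B@(3,1) -> caps B=0 W=1
Move 8: W@(0,3) -> caps B=0 W=1
Move 9: B@(3,2) -> caps B=0 W=1
Move 10: W@(1,1) -> caps B=0 W=1
Move 11: B@(2,0) -> caps B=0 W=1
Move 12: W@(1,3) -> caps B=0 W=1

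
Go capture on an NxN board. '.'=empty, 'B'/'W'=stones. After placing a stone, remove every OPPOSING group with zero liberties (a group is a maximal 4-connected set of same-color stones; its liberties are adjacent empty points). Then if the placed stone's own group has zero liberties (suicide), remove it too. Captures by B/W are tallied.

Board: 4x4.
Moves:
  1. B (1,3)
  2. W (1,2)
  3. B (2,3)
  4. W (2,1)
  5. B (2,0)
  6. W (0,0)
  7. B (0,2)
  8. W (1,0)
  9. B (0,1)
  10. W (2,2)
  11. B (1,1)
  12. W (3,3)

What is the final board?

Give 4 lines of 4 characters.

Answer: .BB.
.BWB
BWWB
...W

Derivation:
Move 1: B@(1,3) -> caps B=0 W=0
Move 2: W@(1,2) -> caps B=0 W=0
Move 3: B@(2,3) -> caps B=0 W=0
Move 4: W@(2,1) -> caps B=0 W=0
Move 5: B@(2,0) -> caps B=0 W=0
Move 6: W@(0,0) -> caps B=0 W=0
Move 7: B@(0,2) -> caps B=0 W=0
Move 8: W@(1,0) -> caps B=0 W=0
Move 9: B@(0,1) -> caps B=0 W=0
Move 10: W@(2,2) -> caps B=0 W=0
Move 11: B@(1,1) -> caps B=2 W=0
Move 12: W@(3,3) -> caps B=2 W=0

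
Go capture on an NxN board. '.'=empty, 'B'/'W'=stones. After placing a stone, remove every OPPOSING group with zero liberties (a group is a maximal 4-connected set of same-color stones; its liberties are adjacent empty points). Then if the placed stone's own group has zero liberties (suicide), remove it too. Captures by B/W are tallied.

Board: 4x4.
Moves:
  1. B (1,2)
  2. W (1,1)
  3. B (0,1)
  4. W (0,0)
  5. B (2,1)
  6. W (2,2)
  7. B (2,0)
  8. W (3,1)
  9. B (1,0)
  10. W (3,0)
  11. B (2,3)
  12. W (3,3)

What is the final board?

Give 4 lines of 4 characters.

Answer: .B..
B.B.
BBWB
WW.W

Derivation:
Move 1: B@(1,2) -> caps B=0 W=0
Move 2: W@(1,1) -> caps B=0 W=0
Move 3: B@(0,1) -> caps B=0 W=0
Move 4: W@(0,0) -> caps B=0 W=0
Move 5: B@(2,1) -> caps B=0 W=0
Move 6: W@(2,2) -> caps B=0 W=0
Move 7: B@(2,0) -> caps B=0 W=0
Move 8: W@(3,1) -> caps B=0 W=0
Move 9: B@(1,0) -> caps B=2 W=0
Move 10: W@(3,0) -> caps B=2 W=0
Move 11: B@(2,3) -> caps B=2 W=0
Move 12: W@(3,3) -> caps B=2 W=0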